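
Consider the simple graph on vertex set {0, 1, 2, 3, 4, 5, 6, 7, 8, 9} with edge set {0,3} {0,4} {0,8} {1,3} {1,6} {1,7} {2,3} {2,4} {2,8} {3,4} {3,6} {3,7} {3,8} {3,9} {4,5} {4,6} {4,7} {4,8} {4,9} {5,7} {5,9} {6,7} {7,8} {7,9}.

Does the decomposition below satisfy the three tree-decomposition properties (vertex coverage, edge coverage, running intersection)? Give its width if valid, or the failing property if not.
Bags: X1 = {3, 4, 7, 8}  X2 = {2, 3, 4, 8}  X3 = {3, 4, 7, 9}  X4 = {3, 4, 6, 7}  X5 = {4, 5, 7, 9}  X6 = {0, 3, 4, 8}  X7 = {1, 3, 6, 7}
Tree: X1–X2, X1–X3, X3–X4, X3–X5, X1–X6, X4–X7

Yes; width 3.

Every vertex of G appears in some bag (union = {0, 1, 2, 3, 4, 5, 6, 7, 8, 9}); every edge is covered by a bag; and for each vertex v the set of bags containing v is connected in the bag tree. The decomposition is therefore valid. The largest bag has 4 vertices, so the width is 3.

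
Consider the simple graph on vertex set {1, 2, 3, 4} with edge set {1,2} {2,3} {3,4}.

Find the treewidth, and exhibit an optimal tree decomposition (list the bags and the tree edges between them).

Each bag holds 2 vertices, so the decomposition has width 1, which upper-bounds the treewidth. G has an edge, so its treewidth is at least 1. Combining the bounds, tw(G) = 1.

Treewidth 1.
Bags: B1 = {2, 3}  B2 = {1, 2}  B3 = {3, 4}
Tree: B1–B2, B1–B3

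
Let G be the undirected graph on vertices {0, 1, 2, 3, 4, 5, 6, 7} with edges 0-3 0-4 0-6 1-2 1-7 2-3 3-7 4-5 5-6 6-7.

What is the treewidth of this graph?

2

A width-2 tree decomposition is:
Bags: B1 = {1, 2, 7}  B2 = {2, 3, 7}  B3 = {3, 6, 7}  B4 = {0, 3, 6}  B5 = {0, 5, 6}  B6 = {0, 4, 5}
Tree: B1–B2, B2–B3, B3–B4, B4–B5, B5–B6
Each bag holds 3 vertices, so the decomposition has width 2, which upper-bounds the treewidth. The edges 1–2–3–7–1 form a cycle, so G is not a tree and its treewidth is at least 2. Combining the bounds, tw(G) = 2.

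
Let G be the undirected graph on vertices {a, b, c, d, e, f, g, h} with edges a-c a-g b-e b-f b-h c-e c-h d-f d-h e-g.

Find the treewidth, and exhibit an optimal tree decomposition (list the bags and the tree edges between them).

Treewidth 2.
One such decomposition:
Bags: B1 = {b, d, f}  B2 = {b, d, h}  B3 = {b, e, h}  B4 = {c, e, h}  B5 = {c, e, g}  B6 = {a, c, g}
Tree: B1–B2, B2–B3, B3–B4, B4–B5, B5–B6

Each bag holds 3 vertices, so the decomposition has width 2, which upper-bounds the treewidth. Since f–d–h–b–f is a cycle in G, G is not acyclic. Forests are exactly the graphs of treewidth ≤ 1, so tw(G) ≥ 2. Hence tw(G) = 2 exactly.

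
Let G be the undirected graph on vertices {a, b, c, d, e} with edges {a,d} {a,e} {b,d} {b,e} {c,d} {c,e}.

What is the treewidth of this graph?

2

A width-2 tree decomposition is:
Bags: B1 = {c, d, e}  B2 = {b, d, e}  B3 = {a, d, e}
Tree: B1–B2, B2–B3
The largest bag has 3 vertices, giving width 2; this decomposition certifies tw(G) ≤ 2. The edges e–c–d–b–e form a cycle, so G is not a tree and its treewidth is at least 2. The upper and lower bounds meet at 2, so that is the treewidth.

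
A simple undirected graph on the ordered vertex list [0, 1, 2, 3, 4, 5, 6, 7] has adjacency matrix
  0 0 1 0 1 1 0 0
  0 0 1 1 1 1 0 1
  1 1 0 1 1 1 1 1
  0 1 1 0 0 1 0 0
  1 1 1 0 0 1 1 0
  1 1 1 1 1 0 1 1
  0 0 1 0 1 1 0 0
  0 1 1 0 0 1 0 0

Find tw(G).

3

A width-3 tree decomposition is:
Bags: B1 = {1, 2, 3, 5}  B2 = {1, 2, 4, 5}  B3 = {2, 4, 5, 6}  B4 = {1, 2, 5, 7}  B5 = {0, 2, 4, 5}
Tree: B1–B2, B2–B3, B1–B4, B2–B5
The largest bag has 4 vertices, giving width 3; this decomposition certifies tw(G) ≤ 3. For the lower bound, the 4 vertices {0, 2, 4, 5} are pairwise adjacent, and any tree decomposition puts a clique entirely inside one bag — forcing width ≥ 3. The upper and lower bounds meet at 3, so that is the treewidth.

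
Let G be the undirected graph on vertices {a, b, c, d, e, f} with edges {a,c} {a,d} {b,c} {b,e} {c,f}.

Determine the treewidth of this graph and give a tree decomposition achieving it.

Treewidth 1.
One such decomposition:
Bags: B1 = {a, c}  B2 = {b, c}  B3 = {c, f}  B4 = {a, d}  B5 = {b, e}
Tree: B1–B2, B2–B3, B1–B4, B2–B5

Every bag has size at most 2, so the width is 2 − 1 = 1 and tw(G) ≤ 1. G has an edge, so its treewidth is at least 1. The upper and lower bounds meet at 1, so that is the treewidth.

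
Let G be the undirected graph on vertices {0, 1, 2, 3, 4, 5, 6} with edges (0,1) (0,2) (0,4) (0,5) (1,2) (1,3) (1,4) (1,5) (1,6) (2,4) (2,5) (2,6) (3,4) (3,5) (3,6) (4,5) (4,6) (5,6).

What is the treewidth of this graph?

4

A width-4 tree decomposition is:
Bags: B1 = {1, 3, 4, 5, 6}  B2 = {1, 2, 4, 5, 6}  B3 = {0, 1, 2, 4, 5}
Tree: B1–B2, B2–B3
The largest bag has 5 vertices, giving width 4; this decomposition certifies tw(G) ≤ 4. For the lower bound, the 5 vertices {0, 1, 2, 4, 5} are pairwise adjacent, and any tree decomposition puts a clique entirely inside one bag — forcing width ≥ 4. Combining the bounds, tw(G) = 4.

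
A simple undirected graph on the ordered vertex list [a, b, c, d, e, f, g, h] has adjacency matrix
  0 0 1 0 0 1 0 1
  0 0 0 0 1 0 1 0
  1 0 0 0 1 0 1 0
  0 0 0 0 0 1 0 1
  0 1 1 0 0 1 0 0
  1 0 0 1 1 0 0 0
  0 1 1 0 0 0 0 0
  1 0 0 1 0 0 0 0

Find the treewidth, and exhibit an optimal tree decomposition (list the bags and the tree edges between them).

Treewidth 2.
One optimal decomposition is:
Bags: B1 = {d, f, h}  B2 = {a, f, h}  B3 = {a, e, f}  B4 = {a, c, e}  B5 = {b, c, e}  B6 = {b, c, g}
Tree: B1–B2, B2–B3, B3–B4, B4–B5, B5–B6

The largest bag has 3 vertices, giving width 2; this decomposition certifies tw(G) ≤ 2. For the lower bound, G contains the cycle d–h–a–f–d, so G is not a forest; only forests have treewidth ≤ 1, hence tw(G) ≥ 2. Combining the bounds, tw(G) = 2.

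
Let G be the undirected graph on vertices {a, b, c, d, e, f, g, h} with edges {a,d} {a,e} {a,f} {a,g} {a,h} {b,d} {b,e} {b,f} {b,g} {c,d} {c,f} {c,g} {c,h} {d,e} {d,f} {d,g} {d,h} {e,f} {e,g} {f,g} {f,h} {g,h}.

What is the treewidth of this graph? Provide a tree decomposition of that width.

Treewidth 4.
One such decomposition:
Bags: B1 = {a, d, f, g, h}  B2 = {c, d, f, g, h}  B3 = {a, d, e, f, g}  B4 = {b, d, e, f, g}
Tree: B1–B2, B1–B3, B3–B4

Every bag has size at most 5, so the width is 5 − 1 = 4 and tw(G) ≤ 4. On the other hand G contains the 5-clique {a, d, e, f, g}. A clique must lie in a single bag of any decomposition, so no decomposition can have width below 4. Hence tw(G) = 4 exactly.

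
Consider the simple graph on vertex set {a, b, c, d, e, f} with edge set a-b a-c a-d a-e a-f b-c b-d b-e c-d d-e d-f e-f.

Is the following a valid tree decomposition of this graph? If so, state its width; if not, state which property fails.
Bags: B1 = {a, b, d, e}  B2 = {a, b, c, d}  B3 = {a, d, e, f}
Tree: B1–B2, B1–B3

Yes; width 3.

Checking the three conditions: (i) the bags cover all of {a, b, c, d, e, f}; (ii) for each edge, some bag contains both endpoints; (iii) the bags containing any fixed vertex form a subtree. All hold, so the decomposition is valid with width 4 − 1 = 3.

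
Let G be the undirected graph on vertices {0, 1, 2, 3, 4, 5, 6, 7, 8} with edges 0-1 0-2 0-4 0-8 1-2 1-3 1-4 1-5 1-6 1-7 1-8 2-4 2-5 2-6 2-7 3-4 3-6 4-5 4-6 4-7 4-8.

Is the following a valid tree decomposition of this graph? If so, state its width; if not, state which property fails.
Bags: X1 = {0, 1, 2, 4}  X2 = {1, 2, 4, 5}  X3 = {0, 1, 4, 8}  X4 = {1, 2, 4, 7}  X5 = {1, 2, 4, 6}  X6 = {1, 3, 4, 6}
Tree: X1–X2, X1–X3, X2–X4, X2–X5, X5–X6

Yes; width 3.

Every vertex of G appears in some bag (union = {0, 1, 2, 3, 4, 5, 6, 7, 8}); every edge is covered by a bag; and for each vertex v the set of bags containing v is connected in the bag tree. The decomposition is therefore valid. The largest bag has 4 vertices, so the width is 3.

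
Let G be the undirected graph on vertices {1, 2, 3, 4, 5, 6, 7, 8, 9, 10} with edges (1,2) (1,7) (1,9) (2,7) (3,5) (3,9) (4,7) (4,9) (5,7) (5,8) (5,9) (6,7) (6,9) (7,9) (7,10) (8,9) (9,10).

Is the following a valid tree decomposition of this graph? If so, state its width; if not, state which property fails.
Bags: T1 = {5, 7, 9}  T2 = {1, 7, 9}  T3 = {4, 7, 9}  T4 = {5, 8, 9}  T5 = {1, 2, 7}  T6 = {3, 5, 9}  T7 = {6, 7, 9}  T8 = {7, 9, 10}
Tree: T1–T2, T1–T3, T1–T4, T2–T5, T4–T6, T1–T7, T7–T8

Every vertex of G appears in some bag (union = {1, 2, 3, 4, 5, 6, 7, 8, 9, 10}); every edge is covered by a bag; and for each vertex v the set of bags containing v is connected in the bag tree. The decomposition is therefore valid. The largest bag has 3 vertices, so the width is 2.

Yes; width 2.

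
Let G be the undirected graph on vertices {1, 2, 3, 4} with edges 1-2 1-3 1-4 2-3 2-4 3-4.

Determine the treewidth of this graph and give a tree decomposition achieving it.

With just one bag of size 4, the width is 4 − 1 = 3, so tw(G) ≤ 3. For the lower bound, the 4 vertices {1, 2, 3, 4} are pairwise adjacent, and any tree decomposition puts a clique entirely inside one bag — forcing width ≥ 3. Hence tw(G) = 3 exactly.

Treewidth 3.
One such decomposition:
Bags: B1 = {1, 2, 3, 4}
Tree: (single bag)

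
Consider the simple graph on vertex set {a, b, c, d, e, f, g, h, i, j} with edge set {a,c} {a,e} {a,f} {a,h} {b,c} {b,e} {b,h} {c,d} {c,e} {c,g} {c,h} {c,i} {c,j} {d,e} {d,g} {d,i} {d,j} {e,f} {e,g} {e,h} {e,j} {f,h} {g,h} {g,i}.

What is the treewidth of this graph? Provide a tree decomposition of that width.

Each bag holds 4 vertices, so the decomposition has width 3, which upper-bounds the treewidth. Conversely, {c, d, e, g} is a clique of size 4, and the vertices of any clique must share a bag in every tree decomposition; so some bag has ≥ 4 vertices and tw(G) ≥ 3. Combining the bounds, tw(G) = 3.

Treewidth 3.
One optimal decomposition is:
Bags: B1 = {a, c, e, h}  B2 = {b, c, e, h}  B3 = {c, e, g, h}  B4 = {a, e, f, h}  B5 = {c, d, e, g}  B6 = {c, d, g, i}  B7 = {c, d, e, j}
Tree: B1–B2, B1–B3, B1–B4, B3–B5, B5–B6, B5–B7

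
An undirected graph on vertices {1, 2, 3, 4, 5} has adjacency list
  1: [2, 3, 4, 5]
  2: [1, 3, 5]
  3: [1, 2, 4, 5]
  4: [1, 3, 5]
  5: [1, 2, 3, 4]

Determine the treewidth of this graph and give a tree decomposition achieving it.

The largest bag has 4 vertices, giving width 3; this decomposition certifies tw(G) ≤ 3. Conversely, {1, 2, 3, 5} is a clique of size 4, and the vertices of any clique must share a bag in every tree decomposition; so some bag has ≥ 4 vertices and tw(G) ≥ 3. The upper and lower bounds meet at 3, so that is the treewidth.

Treewidth 3.
Bags: B1 = {1, 3, 4, 5}  B2 = {1, 2, 3, 5}
Tree: B1–B2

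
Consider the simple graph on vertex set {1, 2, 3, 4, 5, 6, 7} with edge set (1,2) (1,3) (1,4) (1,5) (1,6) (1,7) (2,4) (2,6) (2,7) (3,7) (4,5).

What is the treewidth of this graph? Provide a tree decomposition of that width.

Treewidth 2.
One optimal decomposition is:
Bags: B1 = {1, 2, 7}  B2 = {1, 2, 4}  B3 = {1, 3, 7}  B4 = {1, 4, 5}  B5 = {1, 2, 6}
Tree: B1–B2, B1–B3, B2–B4, B2–B5

Every bag has size at most 3, so the width is 3 − 1 = 2 and tw(G) ≤ 2. For the lower bound, the 3 vertices {1, 2, 4} are pairwise adjacent, and any tree decomposition puts a clique entirely inside one bag — forcing width ≥ 2. The upper and lower bounds meet at 2, so that is the treewidth.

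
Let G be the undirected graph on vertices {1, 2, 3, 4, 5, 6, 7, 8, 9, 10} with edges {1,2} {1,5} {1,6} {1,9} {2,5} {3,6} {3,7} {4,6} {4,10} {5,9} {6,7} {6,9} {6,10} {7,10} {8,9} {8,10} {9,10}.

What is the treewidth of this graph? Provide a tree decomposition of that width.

Treewidth 2.
One such decomposition:
Bags: B1 = {1, 6, 9}  B2 = {6, 9, 10}  B3 = {1, 5, 9}  B4 = {6, 7, 10}  B5 = {4, 6, 10}  B6 = {8, 9, 10}  B7 = {1, 2, 5}  B8 = {3, 6, 7}
Tree: B1–B2, B1–B3, B2–B4, B2–B5, B2–B6, B3–B7, B4–B8

Each bag holds 3 vertices, so the decomposition has width 2, which upper-bounds the treewidth. On the other hand G contains the 3-clique {8, 9, 10}. A clique must lie in a single bag of any decomposition, so no decomposition can have width below 2. Therefore the treewidth is 2.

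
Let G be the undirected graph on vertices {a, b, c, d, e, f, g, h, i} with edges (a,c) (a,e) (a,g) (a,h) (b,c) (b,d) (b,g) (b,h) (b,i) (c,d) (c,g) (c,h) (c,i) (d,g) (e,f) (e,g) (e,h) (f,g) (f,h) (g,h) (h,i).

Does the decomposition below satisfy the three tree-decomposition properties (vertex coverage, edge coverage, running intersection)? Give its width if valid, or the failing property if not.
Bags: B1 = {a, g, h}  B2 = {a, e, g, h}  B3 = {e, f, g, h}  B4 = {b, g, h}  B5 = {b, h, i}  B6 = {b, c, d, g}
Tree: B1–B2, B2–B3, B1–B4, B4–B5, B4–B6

No — edge (c,a) lies in no bag.

A tree decomposition must satisfy three properties: every vertex lies in some bag; for every edge, both endpoints lie together in some bag; and for every vertex, the bags containing it form a connected subtree. Here edge (c,a) lies in no bag, so the decomposition is invalid.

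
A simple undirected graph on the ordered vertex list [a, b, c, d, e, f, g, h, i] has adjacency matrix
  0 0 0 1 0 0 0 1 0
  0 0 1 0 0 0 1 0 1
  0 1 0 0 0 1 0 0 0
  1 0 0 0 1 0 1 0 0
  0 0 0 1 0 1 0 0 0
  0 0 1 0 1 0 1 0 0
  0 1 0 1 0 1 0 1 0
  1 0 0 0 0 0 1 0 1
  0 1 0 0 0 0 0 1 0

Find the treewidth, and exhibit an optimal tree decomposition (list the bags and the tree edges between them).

Treewidth 3.
One optimal decomposition is:
Bags: B1 = {c, d, e, f}  B2 = {c, d, f, g}  B3 = {b, c, d, g}  B4 = {a, b, d, g}  B5 = {a, b, g, h}  B6 = {a, b, h, i}
Tree: B1–B2, B2–B3, B3–B4, B4–B5, B5–B6

The largest bag has 4 vertices, giving width 3; this decomposition certifies tw(G) ≤ 3. For the lower bound: the 4 vertex sets {c,e,f}, {d}, {g}, {a,b,h,i} are disjoint, each induces a connected subgraph, and every pair is joined by at least one edge of G. Contracting each set to a single vertex therefore yields K_{4} as a minor, and since treewidth is minor-monotone, tw(G) ≥ tw(K_{4}) = 3. Combining the bounds, tw(G) = 3.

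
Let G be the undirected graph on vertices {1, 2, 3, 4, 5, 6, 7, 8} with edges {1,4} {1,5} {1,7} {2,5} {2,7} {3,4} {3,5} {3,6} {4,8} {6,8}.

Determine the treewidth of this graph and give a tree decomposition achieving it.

Treewidth 2.
One such decomposition:
Bags: B1 = {4, 6, 8}  B2 = {3, 4, 6}  B3 = {1, 3, 4}  B4 = {1, 3, 5}  B5 = {1, 5, 7}  B6 = {2, 5, 7}
Tree: B1–B2, B2–B3, B3–B4, B4–B5, B5–B6

Each bag holds 3 vertices, so the decomposition has width 2, which upper-bounds the treewidth. Since 8–6–3–4–8 is a cycle in G, G is not acyclic. Forests are exactly the graphs of treewidth ≤ 1, so tw(G) ≥ 2. Therefore the treewidth is 2.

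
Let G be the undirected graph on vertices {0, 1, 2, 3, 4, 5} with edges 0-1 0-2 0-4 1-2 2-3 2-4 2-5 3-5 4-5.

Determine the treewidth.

A width-2 tree decomposition is:
Bags: B1 = {2, 4, 5}  B2 = {2, 3, 5}  B3 = {0, 2, 4}  B4 = {0, 1, 2}
Tree: B1–B2, B1–B3, B3–B4
Every bag has size at most 3, so the width is 3 − 1 = 2 and tw(G) ≤ 2. For the lower bound, the 3 vertices {0, 1, 2} are pairwise adjacent, and any tree decomposition puts a clique entirely inside one bag — forcing width ≥ 2. Therefore the treewidth is 2.

2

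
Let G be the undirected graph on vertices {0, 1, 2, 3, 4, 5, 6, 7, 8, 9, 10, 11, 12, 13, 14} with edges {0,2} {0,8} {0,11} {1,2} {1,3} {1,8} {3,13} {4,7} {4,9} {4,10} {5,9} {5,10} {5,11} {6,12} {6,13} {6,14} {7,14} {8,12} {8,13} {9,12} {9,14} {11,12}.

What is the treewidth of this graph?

A width-3 tree decomposition is:
Bags: B1 = {0, 1, 2, 3}  B2 = {0, 1, 3, 8}  B3 = {0, 3, 8, 13}  B4 = {0, 8, 11, 13}  B5 = {8, 11, 12, 13}  B6 = {6, 11, 12, 13}  B7 = {5, 6, 11, 12}  B8 = {5, 6, 9, 12}  B9 = {5, 6, 9, 14}  B10 = {5, 9, 10, 14}  B11 = {4, 9, 10, 14}  B12 = {4, 7, 10, 14}
Tree: B1–B2, B2–B3, B3–B4, B4–B5, B5–B6, B6–B7, B7–B8, B8–B9, B9–B10, B10–B11, B11–B12
The largest bag has 4 vertices, giving width 3; this decomposition certifies tw(G) ≤ 3. For the lower bound: the 4 vertex sets {1,2,3}, {0}, {8}, {6,11,12,13} are disjoint, each induces a connected subgraph, and every pair is joined by at least one edge of G. Contracting each set to a single vertex therefore yields K_{4} as a minor, and since treewidth is minor-monotone, tw(G) ≥ tw(K_{4}) = 3. Hence tw(G) = 3 exactly.

3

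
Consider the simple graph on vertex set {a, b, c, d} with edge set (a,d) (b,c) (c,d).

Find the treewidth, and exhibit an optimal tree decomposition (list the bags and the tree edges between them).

Every bag has size at most 2, so the width is 2 − 1 = 1 and tw(G) ≤ 1. G has an edge, so its treewidth is at least 1. Therefore the treewidth is 1.

Treewidth 1.
Bags: B1 = {b, c}  B2 = {c, d}  B3 = {a, d}
Tree: B1–B2, B2–B3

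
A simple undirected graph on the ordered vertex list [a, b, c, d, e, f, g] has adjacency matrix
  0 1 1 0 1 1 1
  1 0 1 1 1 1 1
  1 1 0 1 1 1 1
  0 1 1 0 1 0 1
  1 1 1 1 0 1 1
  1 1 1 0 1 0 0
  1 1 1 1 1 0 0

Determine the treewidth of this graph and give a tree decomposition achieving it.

The largest bag has 5 vertices, giving width 4; this decomposition certifies tw(G) ≤ 4. On the other hand G contains the 5-clique {b, c, d, e, g}. A clique must lie in a single bag of any decomposition, so no decomposition can have width below 4. Therefore the treewidth is 4.

Treewidth 4.
One such decomposition:
Bags: B1 = {a, b, c, e, g}  B2 = {a, b, c, e, f}  B3 = {b, c, d, e, g}
Tree: B1–B2, B1–B3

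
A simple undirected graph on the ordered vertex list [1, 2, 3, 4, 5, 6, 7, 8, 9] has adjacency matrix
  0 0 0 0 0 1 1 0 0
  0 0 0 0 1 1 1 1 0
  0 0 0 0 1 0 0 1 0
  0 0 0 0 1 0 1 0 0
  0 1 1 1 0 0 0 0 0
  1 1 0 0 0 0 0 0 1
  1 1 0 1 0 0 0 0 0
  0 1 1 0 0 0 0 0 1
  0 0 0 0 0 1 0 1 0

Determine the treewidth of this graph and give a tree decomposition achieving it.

The largest bag has 4 vertices, giving width 3; this decomposition certifies tw(G) ≤ 3. For the lower bound: the 4 vertex sets {1,6,9}, {8}, {2}, {3,4,5,7} are disjoint, each induces a connected subgraph, and every pair is joined by at least one edge of G. Contracting each set to a single vertex therefore yields K_{4} as a minor, and since treewidth is minor-monotone, tw(G) ≥ tw(K_{4}) = 3. Therefore the treewidth is 3.

Treewidth 3.
Bags: B1 = {1, 6, 8, 9}  B2 = {1, 2, 6, 8}  B3 = {1, 2, 7, 8}  B4 = {2, 3, 7, 8}  B5 = {2, 3, 5, 7}  B6 = {3, 4, 5, 7}
Tree: B1–B2, B2–B3, B3–B4, B4–B5, B5–B6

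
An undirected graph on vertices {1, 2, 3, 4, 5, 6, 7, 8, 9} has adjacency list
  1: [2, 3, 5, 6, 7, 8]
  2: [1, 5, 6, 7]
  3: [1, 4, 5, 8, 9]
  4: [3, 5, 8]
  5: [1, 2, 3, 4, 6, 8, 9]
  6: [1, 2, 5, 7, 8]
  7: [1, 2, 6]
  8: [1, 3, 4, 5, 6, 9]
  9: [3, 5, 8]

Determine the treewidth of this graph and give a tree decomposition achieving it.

Treewidth 3.
Bags: B1 = {1, 2, 5, 6}  B2 = {1, 2, 6, 7}  B3 = {1, 5, 6, 8}  B4 = {1, 3, 5, 8}  B5 = {3, 4, 5, 8}  B6 = {3, 5, 8, 9}
Tree: B1–B2, B1–B3, B3–B4, B4–B5, B5–B6

Every bag has size at most 4, so the width is 4 − 1 = 3 and tw(G) ≤ 3. Conversely, {1, 3, 5, 8} is a clique of size 4, and the vertices of any clique must share a bag in every tree decomposition; so some bag has ≥ 4 vertices and tw(G) ≥ 3. Combining the bounds, tw(G) = 3.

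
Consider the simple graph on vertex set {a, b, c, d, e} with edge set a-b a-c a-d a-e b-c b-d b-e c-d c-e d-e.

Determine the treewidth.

A width-4 tree decomposition is:
Bags: B1 = {a, b, c, d, e}
Tree: (single bag)
A single bag containing all 5 vertices is trivially a valid decomposition of width 4. On the other hand G contains the 5-clique {a, b, c, d, e}. A clique must lie in a single bag of any decomposition, so no decomposition can have width below 4. Therefore the treewidth is 4.

4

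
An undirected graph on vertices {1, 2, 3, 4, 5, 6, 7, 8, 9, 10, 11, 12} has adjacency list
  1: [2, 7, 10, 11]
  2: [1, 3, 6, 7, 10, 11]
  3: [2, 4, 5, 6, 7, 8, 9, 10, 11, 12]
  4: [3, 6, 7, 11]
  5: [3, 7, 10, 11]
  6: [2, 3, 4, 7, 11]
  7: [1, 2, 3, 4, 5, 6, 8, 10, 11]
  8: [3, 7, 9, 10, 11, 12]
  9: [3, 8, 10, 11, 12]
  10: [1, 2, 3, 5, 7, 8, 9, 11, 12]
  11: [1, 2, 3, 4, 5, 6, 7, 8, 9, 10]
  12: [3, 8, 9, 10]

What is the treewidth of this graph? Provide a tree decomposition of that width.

Treewidth 4.
Bags: B1 = {3, 7, 8, 10, 11}  B2 = {2, 3, 7, 10, 11}  B3 = {3, 8, 9, 10, 11}  B4 = {3, 5, 7, 10, 11}  B5 = {2, 3, 6, 7, 11}  B6 = {3, 4, 6, 7, 11}  B7 = {1, 2, 7, 10, 11}  B8 = {3, 8, 9, 10, 12}
Tree: B1–B2, B1–B3, B2–B4, B2–B5, B5–B6, B2–B7, B3–B8

The largest bag has 5 vertices, giving width 4; this decomposition certifies tw(G) ≤ 4. On the other hand G contains the 5-clique {1, 2, 7, 10, 11}. A clique must lie in a single bag of any decomposition, so no decomposition can have width below 4. The upper and lower bounds meet at 4, so that is the treewidth.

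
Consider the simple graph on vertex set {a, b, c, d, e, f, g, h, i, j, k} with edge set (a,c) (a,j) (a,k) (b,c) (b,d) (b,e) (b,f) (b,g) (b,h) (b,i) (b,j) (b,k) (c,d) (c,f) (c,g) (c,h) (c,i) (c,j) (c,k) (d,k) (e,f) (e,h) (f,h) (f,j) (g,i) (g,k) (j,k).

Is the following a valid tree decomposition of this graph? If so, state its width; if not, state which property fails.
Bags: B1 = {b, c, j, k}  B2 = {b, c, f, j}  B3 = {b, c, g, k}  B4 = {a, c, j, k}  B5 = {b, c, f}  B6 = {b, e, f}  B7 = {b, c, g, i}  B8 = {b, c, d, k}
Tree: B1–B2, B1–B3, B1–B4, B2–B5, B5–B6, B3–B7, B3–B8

A tree decomposition must satisfy three properties: every vertex lies in some bag; for every edge, both endpoints lie together in some bag; and for every vertex, the bags containing it form a connected subtree. Here vertex h appears in no bag, so the decomposition is invalid.

No — vertex h appears in no bag.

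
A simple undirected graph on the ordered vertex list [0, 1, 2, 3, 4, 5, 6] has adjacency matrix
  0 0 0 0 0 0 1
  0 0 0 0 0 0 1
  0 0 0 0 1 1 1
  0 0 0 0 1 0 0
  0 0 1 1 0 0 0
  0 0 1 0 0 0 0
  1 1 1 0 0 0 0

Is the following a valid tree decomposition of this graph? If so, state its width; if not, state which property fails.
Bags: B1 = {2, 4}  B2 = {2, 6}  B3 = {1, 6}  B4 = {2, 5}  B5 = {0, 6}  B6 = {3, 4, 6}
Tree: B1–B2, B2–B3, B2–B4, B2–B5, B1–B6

A tree decomposition must satisfy three properties: every vertex lies in some bag; for every edge, both endpoints lie together in some bag; and for every vertex, the bags containing it form a connected subtree. Here bags containing vertex 6 are not connected in the tree, so the decomposition is invalid.

No — bags containing vertex 6 are not connected in the tree.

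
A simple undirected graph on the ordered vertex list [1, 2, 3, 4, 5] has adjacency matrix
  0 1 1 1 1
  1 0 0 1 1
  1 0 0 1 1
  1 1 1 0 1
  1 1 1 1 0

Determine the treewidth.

3

A width-3 tree decomposition is:
Bags: B1 = {1, 2, 4, 5}  B2 = {1, 3, 4, 5}
Tree: B1–B2
The largest bag has 4 vertices, giving width 3; this decomposition certifies tw(G) ≤ 3. For the lower bound, the 4 vertices {1, 2, 4, 5} are pairwise adjacent, and any tree decomposition puts a clique entirely inside one bag — forcing width ≥ 3. Hence tw(G) = 3 exactly.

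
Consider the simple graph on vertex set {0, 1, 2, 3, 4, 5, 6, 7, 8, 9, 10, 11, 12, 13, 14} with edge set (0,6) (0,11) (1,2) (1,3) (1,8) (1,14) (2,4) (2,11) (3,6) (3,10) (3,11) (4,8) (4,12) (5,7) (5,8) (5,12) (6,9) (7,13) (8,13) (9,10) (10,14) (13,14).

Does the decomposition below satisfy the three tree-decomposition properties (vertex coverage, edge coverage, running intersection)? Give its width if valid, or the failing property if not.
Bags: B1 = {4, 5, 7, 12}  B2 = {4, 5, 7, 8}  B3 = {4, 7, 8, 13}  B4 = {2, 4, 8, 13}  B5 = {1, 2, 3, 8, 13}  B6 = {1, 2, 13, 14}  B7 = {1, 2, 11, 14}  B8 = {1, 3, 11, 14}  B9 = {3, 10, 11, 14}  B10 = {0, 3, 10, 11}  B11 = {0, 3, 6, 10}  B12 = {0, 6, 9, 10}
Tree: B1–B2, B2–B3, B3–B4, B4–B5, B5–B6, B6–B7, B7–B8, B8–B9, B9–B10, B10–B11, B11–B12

No — bags containing vertex 3 are not connected in the tree.

A tree decomposition must satisfy three properties: every vertex lies in some bag; for every edge, both endpoints lie together in some bag; and for every vertex, the bags containing it form a connected subtree. Here bags containing vertex 3 are not connected in the tree, so the decomposition is invalid.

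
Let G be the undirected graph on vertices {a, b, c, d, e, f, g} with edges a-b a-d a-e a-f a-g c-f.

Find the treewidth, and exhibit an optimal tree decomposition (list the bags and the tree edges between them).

Every bag has size at most 2, so the width is 2 − 1 = 1 and tw(G) ≤ 1. Since G has at least one edge (e.g. a–f), it is not an edgeless graph, so tw(G) ≥ 1. Therefore the treewidth is 1.

Treewidth 1.
One such decomposition:
Bags: B1 = {a, f}  B2 = {a, e}  B3 = {c, f}  B4 = {a, b}  B5 = {a, g}  B6 = {a, d}
Tree: B1–B2, B1–B3, B2–B4, B4–B5, B4–B6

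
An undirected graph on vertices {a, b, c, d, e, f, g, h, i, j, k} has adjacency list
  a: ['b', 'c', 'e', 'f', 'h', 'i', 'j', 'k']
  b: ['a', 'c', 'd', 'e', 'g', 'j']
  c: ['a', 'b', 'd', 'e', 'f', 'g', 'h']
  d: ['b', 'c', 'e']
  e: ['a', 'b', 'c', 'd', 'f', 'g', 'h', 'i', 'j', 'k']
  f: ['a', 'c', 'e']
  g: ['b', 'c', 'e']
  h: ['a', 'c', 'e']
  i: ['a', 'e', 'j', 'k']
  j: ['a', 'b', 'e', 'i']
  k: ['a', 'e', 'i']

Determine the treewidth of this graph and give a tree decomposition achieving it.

Each bag holds 4 vertices, so the decomposition has width 3, which upper-bounds the treewidth. Conversely, {b, c, d, e} is a clique of size 4, and the vertices of any clique must share a bag in every tree decomposition; so some bag has ≥ 4 vertices and tw(G) ≥ 3. The upper and lower bounds meet at 3, so that is the treewidth.

Treewidth 3.
Bags: B1 = {a, b, e, j}  B2 = {a, b, c, e}  B3 = {b, c, d, e}  B4 = {a, c, e, f}  B5 = {b, c, e, g}  B6 = {a, c, e, h}  B7 = {a, e, i, j}  B8 = {a, e, i, k}
Tree: B1–B2, B2–B3, B2–B4, B3–B5, B4–B6, B1–B7, B7–B8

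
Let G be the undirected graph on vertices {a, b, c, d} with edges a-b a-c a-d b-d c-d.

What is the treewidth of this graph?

A width-2 tree decomposition is:
Bags: B1 = {a, b, d}  B2 = {a, c, d}
Tree: B1–B2
Each bag holds 3 vertices, so the decomposition has width 2, which upper-bounds the treewidth. For the lower bound, the 3 vertices {a, c, d} are pairwise adjacent, and any tree decomposition puts a clique entirely inside one bag — forcing width ≥ 2. Hence tw(G) = 2 exactly.

2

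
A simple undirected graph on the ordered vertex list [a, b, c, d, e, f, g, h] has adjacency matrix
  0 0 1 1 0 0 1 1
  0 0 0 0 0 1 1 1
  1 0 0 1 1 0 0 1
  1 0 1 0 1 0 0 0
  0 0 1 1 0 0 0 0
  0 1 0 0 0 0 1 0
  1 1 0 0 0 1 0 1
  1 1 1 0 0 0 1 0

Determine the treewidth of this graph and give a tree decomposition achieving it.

Treewidth 2.
One optimal decomposition is:
Bags: B1 = {a, c, h}  B2 = {a, c, d}  B3 = {a, g, h}  B4 = {c, d, e}  B5 = {b, g, h}  B6 = {b, f, g}
Tree: B1–B2, B1–B3, B2–B4, B3–B5, B5–B6

Each bag holds 3 vertices, so the decomposition has width 2, which upper-bounds the treewidth. Conversely, {c, d, e} is a clique of size 3, and the vertices of any clique must share a bag in every tree decomposition; so some bag has ≥ 3 vertices and tw(G) ≥ 2. Therefore the treewidth is 2.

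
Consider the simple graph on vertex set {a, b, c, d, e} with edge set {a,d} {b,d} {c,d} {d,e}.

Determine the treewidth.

A width-1 tree decomposition is:
Bags: B1 = {b, d}  B2 = {a, d}  B3 = {d, e}  B4 = {c, d}
Tree: B1–B2, B1–B3, B2–B4
Each bag holds 2 vertices, so the decomposition has width 1, which upper-bounds the treewidth. Any graph with an edge has treewidth ≥ 1, and G has the edge b–d. Combining the bounds, tw(G) = 1.

1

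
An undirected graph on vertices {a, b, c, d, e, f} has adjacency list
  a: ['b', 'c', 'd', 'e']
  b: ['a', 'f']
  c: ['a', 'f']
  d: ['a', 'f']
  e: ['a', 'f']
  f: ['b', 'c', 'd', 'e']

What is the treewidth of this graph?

2

A width-2 tree decomposition is:
Bags: B1 = {a, e, f}  B2 = {a, d, f}  B3 = {a, c, f}  B4 = {a, b, f}
Tree: B1–B2, B2–B3, B3–B4
Each bag holds 3 vertices, so the decomposition has width 2, which upper-bounds the treewidth. The edges f–e–a–d–f form a cycle, so G is not a tree and its treewidth is at least 2. Combining the bounds, tw(G) = 2.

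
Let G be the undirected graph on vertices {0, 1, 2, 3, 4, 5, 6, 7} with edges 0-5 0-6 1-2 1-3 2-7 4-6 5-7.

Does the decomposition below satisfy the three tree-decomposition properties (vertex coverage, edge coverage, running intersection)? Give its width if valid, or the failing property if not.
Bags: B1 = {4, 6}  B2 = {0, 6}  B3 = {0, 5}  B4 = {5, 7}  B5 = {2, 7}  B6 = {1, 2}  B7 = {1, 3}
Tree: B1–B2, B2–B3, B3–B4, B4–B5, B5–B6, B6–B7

Yes; width 1.

Every vertex of G appears in some bag (union = {0, 1, 2, 3, 4, 5, 6, 7}); every edge is covered by a bag; and for each vertex v the set of bags containing v is connected in the bag tree. The decomposition is therefore valid. The largest bag has 2 vertices, so the width is 1.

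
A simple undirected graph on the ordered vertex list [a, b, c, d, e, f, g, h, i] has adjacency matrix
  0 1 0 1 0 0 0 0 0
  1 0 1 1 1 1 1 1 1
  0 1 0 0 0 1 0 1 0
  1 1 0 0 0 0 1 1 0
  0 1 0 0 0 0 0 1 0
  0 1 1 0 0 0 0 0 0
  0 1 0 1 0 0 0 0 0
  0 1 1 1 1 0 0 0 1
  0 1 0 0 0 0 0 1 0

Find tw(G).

A width-2 tree decomposition is:
Bags: B1 = {b, e, h}  B2 = {b, c, h}  B3 = {b, c, f}  B4 = {b, d, h}  B5 = {b, d, g}  B6 = {a, b, d}  B7 = {b, h, i}
Tree: B1–B2, B2–B3, B1–B4, B4–B5, B5–B6, B2–B7
Each bag holds 3 vertices, so the decomposition has width 2, which upper-bounds the treewidth. On the other hand G contains the 3-clique {b, d, g}. A clique must lie in a single bag of any decomposition, so no decomposition can have width below 2. Hence tw(G) = 2 exactly.

2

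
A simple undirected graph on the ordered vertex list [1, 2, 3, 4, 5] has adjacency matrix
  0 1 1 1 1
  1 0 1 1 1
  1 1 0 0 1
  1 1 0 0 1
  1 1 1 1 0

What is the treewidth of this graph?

3

A width-3 tree decomposition is:
Bags: B1 = {1, 2, 4, 5}  B2 = {1, 2, 3, 5}
Tree: B1–B2
Each bag holds 4 vertices, so the decomposition has width 3, which upper-bounds the treewidth. On the other hand G contains the 4-clique {1, 2, 3, 5}. A clique must lie in a single bag of any decomposition, so no decomposition can have width below 3. Hence tw(G) = 3 exactly.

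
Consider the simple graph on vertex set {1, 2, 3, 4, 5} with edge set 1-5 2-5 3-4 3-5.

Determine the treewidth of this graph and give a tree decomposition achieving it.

Every bag has size at most 2, so the width is 2 − 1 = 1 and tw(G) ≤ 1. Any graph with an edge has treewidth ≥ 1, and G has the edge 3–4. Hence tw(G) = 1 exactly.

Treewidth 1.
One optimal decomposition is:
Bags: B1 = {3, 4}  B2 = {3, 5}  B3 = {1, 5}  B4 = {2, 5}
Tree: B1–B2, B2–B3, B2–B4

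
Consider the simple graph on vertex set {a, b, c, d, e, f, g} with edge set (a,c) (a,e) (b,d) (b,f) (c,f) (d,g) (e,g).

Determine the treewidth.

A width-2 tree decomposition is:
Bags: B1 = {b, d, f}  B2 = {d, f, g}  B3 = {e, f, g}  B4 = {a, e, f}  B5 = {a, c, f}
Tree: B1–B2, B2–B3, B3–B4, B4–B5
Every bag has size at most 3, so the width is 3 − 1 = 2 and tw(G) ≤ 2. The edges f–b–d–g–e–a–c–f form a cycle, so G is not a tree and its treewidth is at least 2. The upper and lower bounds meet at 2, so that is the treewidth.

2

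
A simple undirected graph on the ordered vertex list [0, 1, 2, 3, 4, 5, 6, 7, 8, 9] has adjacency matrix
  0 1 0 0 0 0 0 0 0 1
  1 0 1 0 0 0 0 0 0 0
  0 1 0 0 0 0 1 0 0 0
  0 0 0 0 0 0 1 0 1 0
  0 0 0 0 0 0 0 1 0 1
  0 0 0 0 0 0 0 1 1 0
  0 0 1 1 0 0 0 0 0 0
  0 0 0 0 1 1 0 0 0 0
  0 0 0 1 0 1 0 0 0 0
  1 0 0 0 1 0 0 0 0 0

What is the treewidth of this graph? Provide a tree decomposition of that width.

Treewidth 2.
One optimal decomposition is:
Bags: B1 = {0, 4, 9}  B2 = {0, 1, 4}  B3 = {1, 2, 4}  B4 = {2, 4, 6}  B5 = {3, 4, 6}  B6 = {3, 4, 8}  B7 = {4, 5, 8}  B8 = {4, 5, 7}
Tree: B1–B2, B2–B3, B3–B4, B4–B5, B5–B6, B6–B7, B7–B8

Every bag has size at most 3, so the width is 3 − 1 = 2 and tw(G) ≤ 2. Since 4–9–0–1–2–6–3–8–5–7–4 is a cycle in G, G is not acyclic. Forests are exactly the graphs of treewidth ≤ 1, so tw(G) ≥ 2. The upper and lower bounds meet at 2, so that is the treewidth.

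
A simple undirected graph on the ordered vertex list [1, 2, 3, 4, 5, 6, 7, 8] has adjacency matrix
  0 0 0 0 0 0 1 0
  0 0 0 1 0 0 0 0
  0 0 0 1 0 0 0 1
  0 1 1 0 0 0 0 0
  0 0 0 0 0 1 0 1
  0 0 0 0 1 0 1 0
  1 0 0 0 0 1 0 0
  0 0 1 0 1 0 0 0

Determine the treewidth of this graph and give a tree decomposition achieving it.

Each bag holds 2 vertices, so the decomposition has width 1, which upper-bounds the treewidth. Since G has at least one edge (e.g. 1–7), it is not an edgeless graph, so tw(G) ≥ 1. Therefore the treewidth is 1.

Treewidth 1.
Bags: B1 = {1, 7}  B2 = {6, 7}  B3 = {5, 6}  B4 = {5, 8}  B5 = {3, 8}  B6 = {3, 4}  B7 = {2, 4}
Tree: B1–B2, B2–B3, B3–B4, B4–B5, B5–B6, B6–B7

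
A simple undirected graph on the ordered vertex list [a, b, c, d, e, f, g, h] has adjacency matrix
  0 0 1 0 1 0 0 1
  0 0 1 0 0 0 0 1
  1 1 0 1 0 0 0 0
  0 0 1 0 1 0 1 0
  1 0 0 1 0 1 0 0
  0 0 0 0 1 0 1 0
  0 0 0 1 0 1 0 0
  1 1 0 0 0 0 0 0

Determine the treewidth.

A width-2 tree decomposition is:
Bags: B1 = {e, f, g}  B2 = {d, e, g}  B3 = {a, d, e}  B4 = {a, c, d}  B5 = {a, c, h}  B6 = {b, c, h}
Tree: B1–B2, B2–B3, B3–B4, B4–B5, B5–B6
Each bag holds 3 vertices, so the decomposition has width 2, which upper-bounds the treewidth. For the lower bound, G contains the cycle f–g–d–e–f, so G is not a forest; only forests have treewidth ≤ 1, hence tw(G) ≥ 2. Combining the bounds, tw(G) = 2.

2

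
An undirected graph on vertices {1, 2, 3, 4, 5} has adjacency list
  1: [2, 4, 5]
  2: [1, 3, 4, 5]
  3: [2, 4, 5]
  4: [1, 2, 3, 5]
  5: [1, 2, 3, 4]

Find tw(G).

A width-3 tree decomposition is:
Bags: B1 = {2, 3, 4, 5}  B2 = {1, 2, 4, 5}
Tree: B1–B2
Each bag holds 4 vertices, so the decomposition has width 3, which upper-bounds the treewidth. On the other hand G contains the 4-clique {1, 2, 4, 5}. A clique must lie in a single bag of any decomposition, so no decomposition can have width below 3. Hence tw(G) = 3 exactly.

3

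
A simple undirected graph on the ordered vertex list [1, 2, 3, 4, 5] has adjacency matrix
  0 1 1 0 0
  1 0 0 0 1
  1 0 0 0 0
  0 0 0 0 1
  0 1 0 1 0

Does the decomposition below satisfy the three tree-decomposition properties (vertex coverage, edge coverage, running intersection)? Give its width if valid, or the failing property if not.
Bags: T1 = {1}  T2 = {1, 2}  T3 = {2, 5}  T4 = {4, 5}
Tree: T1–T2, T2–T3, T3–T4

A tree decomposition must satisfy three properties: every vertex lies in some bag; for every edge, both endpoints lie together in some bag; and for every vertex, the bags containing it form a connected subtree. Here vertex 3 appears in no bag, so the decomposition is invalid.

No — vertex 3 appears in no bag.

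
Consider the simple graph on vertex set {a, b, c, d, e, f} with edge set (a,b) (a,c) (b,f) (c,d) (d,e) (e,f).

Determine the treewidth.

2

A width-2 tree decomposition is:
Bags: B1 = {d, e, f}  B2 = {c, d, f}  B3 = {a, c, f}  B4 = {a, b, f}
Tree: B1–B2, B2–B3, B3–B4
Each bag holds 3 vertices, so the decomposition has width 2, which upper-bounds the treewidth. Since f–e–d–c–a–b–f is a cycle in G, G is not acyclic. Forests are exactly the graphs of treewidth ≤ 1, so tw(G) ≥ 2. Combining the bounds, tw(G) = 2.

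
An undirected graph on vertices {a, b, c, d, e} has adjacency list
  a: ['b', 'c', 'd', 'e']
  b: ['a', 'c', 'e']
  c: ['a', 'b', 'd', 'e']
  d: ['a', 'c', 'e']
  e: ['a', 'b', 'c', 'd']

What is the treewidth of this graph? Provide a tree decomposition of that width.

The largest bag has 4 vertices, giving width 3; this decomposition certifies tw(G) ≤ 3. Conversely, {a, c, d, e} is a clique of size 4, and the vertices of any clique must share a bag in every tree decomposition; so some bag has ≥ 4 vertices and tw(G) ≥ 3. Hence tw(G) = 3 exactly.

Treewidth 3.
Bags: B1 = {a, c, d, e}  B2 = {a, b, c, e}
Tree: B1–B2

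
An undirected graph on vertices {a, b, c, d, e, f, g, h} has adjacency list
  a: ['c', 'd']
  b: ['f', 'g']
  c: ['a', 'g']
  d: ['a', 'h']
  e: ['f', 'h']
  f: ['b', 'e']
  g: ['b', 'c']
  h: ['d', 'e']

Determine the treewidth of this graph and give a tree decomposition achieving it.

Every bag has size at most 3, so the width is 3 − 1 = 2 and tw(G) ≤ 2. The edges d–a–c–g–b–f–e–h–d form a cycle, so G is not a tree and its treewidth is at least 2. Therefore the treewidth is 2.

Treewidth 2.
One such decomposition:
Bags: B1 = {a, c, d}  B2 = {c, d, g}  B3 = {b, d, g}  B4 = {b, d, f}  B5 = {d, e, f}  B6 = {d, e, h}
Tree: B1–B2, B2–B3, B3–B4, B4–B5, B5–B6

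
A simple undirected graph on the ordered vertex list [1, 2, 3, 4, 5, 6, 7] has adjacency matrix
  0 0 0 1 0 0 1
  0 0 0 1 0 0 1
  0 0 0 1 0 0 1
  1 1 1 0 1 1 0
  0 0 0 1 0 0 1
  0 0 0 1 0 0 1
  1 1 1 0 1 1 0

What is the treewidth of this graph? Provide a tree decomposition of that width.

Each bag holds 3 vertices, so the decomposition has width 2, which upper-bounds the treewidth. The edges 7–6–4–2–7 form a cycle, so G is not a tree and its treewidth is at least 2. Hence tw(G) = 2 exactly.

Treewidth 2.
Bags: B1 = {4, 6, 7}  B2 = {2, 4, 7}  B3 = {1, 4, 7}  B4 = {4, 5, 7}  B5 = {3, 4, 7}
Tree: B1–B2, B2–B3, B3–B4, B4–B5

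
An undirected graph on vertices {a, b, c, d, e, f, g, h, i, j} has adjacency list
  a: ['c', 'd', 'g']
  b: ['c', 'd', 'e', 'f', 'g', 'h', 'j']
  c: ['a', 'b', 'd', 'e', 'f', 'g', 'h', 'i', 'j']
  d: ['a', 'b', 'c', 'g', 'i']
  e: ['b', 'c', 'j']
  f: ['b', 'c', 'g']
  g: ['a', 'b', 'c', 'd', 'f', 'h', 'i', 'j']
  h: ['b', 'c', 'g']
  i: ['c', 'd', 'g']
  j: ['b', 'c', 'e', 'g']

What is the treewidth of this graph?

3

A width-3 tree decomposition is:
Bags: B1 = {b, c, d, g}  B2 = {a, c, d, g}  B3 = {b, c, g, h}  B4 = {b, c, f, g}  B5 = {b, c, g, j}  B6 = {c, d, g, i}  B7 = {b, c, e, j}
Tree: B1–B2, B1–B3, B1–B4, B4–B5, B1–B6, B5–B7
Each bag holds 4 vertices, so the decomposition has width 3, which upper-bounds the treewidth. For the lower bound, the 4 vertices {a, c, d, g} are pairwise adjacent, and any tree decomposition puts a clique entirely inside one bag — forcing width ≥ 3. The upper and lower bounds meet at 3, so that is the treewidth.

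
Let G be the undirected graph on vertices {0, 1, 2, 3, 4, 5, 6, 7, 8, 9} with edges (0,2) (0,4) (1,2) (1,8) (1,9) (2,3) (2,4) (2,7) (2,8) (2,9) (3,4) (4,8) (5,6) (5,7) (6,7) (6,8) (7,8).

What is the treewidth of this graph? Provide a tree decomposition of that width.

Treewidth 2.
One such decomposition:
Bags: B1 = {2, 4, 8}  B2 = {0, 2, 4}  B3 = {1, 2, 8}  B4 = {2, 7, 8}  B5 = {6, 7, 8}  B6 = {1, 2, 9}  B7 = {2, 3, 4}  B8 = {5, 6, 7}
Tree: B1–B2, B1–B3, B1–B4, B4–B5, B3–B6, B2–B7, B5–B8

Each bag holds 3 vertices, so the decomposition has width 2, which upper-bounds the treewidth. Conversely, {1, 2, 8} is a clique of size 3, and the vertices of any clique must share a bag in every tree decomposition; so some bag has ≥ 3 vertices and tw(G) ≥ 2. Therefore the treewidth is 2.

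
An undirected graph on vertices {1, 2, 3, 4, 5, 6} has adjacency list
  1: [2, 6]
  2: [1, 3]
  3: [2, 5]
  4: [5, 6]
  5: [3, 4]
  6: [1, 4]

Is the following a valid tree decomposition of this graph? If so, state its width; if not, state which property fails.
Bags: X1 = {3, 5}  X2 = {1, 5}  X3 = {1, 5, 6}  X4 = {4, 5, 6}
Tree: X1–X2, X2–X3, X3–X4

A tree decomposition must satisfy three properties: every vertex lies in some bag; for every edge, both endpoints lie together in some bag; and for every vertex, the bags containing it form a connected subtree. Here vertex 2 appears in no bag, so the decomposition is invalid.

No — vertex 2 appears in no bag.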